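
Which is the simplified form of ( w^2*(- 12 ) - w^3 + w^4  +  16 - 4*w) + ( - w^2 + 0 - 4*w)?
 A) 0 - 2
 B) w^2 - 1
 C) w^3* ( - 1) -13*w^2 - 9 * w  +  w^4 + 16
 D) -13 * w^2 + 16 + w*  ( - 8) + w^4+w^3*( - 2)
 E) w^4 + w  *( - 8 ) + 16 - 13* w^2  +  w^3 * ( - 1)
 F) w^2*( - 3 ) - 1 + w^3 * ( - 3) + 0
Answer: E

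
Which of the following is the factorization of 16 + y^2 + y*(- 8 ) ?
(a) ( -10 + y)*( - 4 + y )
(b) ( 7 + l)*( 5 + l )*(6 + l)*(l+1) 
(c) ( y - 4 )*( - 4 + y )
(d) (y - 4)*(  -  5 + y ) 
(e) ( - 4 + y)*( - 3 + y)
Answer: c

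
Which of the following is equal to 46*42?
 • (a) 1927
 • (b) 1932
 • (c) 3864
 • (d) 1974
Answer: b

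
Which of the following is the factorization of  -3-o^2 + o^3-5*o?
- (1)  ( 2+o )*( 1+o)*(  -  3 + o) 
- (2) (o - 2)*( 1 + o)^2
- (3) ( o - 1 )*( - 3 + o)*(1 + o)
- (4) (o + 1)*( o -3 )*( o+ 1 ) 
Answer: 4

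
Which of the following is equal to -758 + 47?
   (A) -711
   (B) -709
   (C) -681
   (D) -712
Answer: A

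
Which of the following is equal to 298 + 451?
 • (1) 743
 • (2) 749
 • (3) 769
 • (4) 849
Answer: 2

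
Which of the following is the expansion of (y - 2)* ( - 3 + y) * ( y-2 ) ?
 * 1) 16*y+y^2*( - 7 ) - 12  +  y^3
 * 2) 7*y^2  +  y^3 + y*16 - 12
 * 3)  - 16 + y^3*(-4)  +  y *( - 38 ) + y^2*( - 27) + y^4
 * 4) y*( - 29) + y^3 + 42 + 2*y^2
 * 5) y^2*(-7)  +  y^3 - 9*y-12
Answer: 1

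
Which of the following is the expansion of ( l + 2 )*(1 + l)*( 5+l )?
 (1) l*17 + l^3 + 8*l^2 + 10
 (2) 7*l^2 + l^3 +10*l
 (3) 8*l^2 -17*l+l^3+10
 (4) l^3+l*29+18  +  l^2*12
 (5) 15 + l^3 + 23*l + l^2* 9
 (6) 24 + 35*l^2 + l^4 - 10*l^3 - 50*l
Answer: 1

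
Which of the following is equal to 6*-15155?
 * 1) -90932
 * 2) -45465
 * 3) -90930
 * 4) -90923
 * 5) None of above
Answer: 3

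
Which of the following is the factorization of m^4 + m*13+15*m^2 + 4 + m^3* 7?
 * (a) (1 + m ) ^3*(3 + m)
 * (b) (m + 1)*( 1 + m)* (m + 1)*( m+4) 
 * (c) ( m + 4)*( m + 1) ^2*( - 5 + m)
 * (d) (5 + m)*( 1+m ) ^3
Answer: b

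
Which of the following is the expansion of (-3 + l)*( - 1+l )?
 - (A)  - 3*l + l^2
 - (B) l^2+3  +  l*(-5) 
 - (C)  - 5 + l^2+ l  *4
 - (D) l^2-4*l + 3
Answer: D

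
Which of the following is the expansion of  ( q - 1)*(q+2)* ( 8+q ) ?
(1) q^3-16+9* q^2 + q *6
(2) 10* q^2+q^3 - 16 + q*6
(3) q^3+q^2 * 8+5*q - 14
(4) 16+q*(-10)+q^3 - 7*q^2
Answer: 1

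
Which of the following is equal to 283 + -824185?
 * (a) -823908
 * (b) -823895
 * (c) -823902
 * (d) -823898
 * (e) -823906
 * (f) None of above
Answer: c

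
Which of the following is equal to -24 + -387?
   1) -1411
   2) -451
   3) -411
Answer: 3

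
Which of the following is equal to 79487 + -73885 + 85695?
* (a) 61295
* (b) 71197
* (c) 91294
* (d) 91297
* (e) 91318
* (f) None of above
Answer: d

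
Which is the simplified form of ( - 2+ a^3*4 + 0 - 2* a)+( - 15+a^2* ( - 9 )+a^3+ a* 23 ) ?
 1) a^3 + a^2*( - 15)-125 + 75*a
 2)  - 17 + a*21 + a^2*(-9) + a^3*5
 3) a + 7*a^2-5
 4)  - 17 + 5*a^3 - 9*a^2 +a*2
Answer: 2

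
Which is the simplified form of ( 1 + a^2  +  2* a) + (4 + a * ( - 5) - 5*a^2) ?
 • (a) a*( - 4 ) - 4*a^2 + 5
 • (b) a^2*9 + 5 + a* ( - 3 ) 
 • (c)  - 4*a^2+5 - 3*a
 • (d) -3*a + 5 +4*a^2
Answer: c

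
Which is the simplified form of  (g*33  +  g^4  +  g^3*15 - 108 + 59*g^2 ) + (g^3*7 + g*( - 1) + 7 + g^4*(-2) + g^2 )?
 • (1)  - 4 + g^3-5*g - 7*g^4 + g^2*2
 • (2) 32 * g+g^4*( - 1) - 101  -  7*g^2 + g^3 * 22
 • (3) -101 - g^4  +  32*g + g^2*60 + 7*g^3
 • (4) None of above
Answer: 4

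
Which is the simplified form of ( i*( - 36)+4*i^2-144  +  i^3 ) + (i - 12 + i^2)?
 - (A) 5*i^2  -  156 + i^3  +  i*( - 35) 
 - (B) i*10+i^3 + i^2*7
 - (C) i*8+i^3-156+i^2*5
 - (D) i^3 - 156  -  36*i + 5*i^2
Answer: A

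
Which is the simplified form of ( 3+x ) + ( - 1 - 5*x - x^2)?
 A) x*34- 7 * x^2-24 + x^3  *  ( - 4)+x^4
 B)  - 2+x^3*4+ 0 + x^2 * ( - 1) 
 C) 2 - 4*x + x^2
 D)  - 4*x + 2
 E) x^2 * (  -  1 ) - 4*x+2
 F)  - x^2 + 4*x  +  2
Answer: E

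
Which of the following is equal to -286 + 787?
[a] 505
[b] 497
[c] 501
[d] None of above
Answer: c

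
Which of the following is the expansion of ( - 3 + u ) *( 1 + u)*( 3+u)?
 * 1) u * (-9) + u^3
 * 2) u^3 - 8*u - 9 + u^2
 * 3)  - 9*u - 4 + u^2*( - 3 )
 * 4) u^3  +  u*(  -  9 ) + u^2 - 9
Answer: 4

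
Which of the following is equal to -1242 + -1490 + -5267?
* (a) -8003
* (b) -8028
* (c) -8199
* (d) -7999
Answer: d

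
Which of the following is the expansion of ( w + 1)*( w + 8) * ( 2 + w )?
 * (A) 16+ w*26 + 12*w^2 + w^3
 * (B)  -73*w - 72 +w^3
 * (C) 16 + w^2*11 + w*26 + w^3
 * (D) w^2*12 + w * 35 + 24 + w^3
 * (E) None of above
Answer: C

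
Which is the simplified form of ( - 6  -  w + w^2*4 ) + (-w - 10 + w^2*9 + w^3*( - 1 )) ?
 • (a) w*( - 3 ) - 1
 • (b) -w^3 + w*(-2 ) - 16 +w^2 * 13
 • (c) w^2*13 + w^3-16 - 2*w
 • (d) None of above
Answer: b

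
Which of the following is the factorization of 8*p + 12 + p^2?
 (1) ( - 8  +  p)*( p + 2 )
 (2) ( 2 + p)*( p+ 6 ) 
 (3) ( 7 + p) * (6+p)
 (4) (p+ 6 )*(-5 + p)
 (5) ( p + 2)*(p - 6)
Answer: 2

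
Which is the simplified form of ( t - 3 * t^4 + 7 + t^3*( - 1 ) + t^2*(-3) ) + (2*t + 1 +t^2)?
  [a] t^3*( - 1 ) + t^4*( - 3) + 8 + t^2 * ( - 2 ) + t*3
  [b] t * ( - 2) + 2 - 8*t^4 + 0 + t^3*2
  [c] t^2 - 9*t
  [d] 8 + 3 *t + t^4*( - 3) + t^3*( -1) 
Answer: a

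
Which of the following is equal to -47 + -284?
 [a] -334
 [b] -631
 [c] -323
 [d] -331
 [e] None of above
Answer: d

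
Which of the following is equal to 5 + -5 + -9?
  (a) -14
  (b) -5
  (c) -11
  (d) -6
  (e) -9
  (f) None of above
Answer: e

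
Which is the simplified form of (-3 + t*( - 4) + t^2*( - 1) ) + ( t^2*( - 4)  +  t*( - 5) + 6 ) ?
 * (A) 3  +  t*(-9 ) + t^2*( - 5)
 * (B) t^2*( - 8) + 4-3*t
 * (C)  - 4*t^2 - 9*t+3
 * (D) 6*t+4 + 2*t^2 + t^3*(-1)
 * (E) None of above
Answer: A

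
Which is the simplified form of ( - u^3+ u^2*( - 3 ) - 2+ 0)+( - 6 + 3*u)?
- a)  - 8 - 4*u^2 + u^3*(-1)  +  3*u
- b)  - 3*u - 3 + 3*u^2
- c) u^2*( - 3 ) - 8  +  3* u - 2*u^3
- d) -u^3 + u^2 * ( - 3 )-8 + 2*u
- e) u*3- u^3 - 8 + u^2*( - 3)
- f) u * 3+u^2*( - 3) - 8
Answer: e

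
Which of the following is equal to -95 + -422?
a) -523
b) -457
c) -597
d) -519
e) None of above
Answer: e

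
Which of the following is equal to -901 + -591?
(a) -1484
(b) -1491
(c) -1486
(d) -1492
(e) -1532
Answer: d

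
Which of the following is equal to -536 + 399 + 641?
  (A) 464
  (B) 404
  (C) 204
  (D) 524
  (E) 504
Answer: E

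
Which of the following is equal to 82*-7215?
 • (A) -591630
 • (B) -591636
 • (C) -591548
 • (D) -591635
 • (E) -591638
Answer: A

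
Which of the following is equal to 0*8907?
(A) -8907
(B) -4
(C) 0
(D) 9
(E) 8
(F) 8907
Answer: C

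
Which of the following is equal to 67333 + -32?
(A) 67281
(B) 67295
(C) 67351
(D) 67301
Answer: D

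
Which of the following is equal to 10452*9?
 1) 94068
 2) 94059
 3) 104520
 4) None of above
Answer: 1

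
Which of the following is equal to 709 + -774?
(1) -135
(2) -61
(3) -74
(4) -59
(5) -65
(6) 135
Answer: 5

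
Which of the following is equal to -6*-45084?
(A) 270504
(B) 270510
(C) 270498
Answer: A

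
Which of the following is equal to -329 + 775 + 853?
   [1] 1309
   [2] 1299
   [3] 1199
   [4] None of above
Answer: 2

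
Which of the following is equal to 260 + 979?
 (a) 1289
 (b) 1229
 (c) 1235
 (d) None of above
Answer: d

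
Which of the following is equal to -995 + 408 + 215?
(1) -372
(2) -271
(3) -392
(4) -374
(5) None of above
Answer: 1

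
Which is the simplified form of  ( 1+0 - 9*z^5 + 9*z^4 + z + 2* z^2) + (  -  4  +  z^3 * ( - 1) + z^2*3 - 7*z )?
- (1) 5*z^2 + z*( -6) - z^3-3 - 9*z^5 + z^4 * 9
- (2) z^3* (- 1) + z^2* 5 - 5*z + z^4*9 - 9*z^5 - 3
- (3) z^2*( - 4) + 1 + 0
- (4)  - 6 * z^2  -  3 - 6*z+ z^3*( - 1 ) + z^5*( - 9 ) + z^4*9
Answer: 1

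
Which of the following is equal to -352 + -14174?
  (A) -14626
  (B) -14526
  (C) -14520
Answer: B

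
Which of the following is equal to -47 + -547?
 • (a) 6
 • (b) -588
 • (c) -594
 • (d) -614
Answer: c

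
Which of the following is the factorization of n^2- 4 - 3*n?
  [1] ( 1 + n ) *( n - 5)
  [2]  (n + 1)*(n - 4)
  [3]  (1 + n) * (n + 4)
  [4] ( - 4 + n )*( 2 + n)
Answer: 2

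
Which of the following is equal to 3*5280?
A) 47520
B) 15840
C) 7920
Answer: B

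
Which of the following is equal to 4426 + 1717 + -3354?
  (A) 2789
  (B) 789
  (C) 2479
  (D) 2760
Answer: A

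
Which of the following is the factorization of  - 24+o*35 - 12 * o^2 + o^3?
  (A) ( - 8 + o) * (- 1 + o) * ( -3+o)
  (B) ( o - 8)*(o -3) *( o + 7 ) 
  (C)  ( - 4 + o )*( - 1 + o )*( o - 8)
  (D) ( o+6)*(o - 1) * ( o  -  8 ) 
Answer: A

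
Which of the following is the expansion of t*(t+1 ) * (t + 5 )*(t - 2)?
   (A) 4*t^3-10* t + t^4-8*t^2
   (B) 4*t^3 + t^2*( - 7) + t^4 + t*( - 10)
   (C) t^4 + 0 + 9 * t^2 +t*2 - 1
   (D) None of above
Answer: B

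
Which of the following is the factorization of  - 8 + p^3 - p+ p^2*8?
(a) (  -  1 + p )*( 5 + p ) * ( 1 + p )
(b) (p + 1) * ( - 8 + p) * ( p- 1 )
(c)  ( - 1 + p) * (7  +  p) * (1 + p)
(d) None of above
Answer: d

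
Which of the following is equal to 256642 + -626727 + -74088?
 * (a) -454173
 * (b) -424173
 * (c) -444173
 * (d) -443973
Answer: c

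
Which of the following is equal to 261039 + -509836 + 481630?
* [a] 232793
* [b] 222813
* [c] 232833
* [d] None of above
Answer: c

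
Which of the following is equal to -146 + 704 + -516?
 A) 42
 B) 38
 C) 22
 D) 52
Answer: A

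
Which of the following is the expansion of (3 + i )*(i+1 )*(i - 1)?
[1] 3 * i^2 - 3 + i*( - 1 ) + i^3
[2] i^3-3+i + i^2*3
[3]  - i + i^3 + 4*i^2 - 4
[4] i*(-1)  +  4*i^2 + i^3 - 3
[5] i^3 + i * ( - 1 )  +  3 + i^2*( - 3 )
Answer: 1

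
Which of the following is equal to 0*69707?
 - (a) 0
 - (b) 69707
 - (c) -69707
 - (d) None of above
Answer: a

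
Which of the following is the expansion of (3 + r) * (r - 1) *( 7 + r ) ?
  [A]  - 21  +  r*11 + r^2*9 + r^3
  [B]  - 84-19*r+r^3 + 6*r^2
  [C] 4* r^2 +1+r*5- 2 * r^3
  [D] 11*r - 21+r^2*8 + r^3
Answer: A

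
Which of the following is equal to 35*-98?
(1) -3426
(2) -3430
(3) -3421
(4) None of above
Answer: 2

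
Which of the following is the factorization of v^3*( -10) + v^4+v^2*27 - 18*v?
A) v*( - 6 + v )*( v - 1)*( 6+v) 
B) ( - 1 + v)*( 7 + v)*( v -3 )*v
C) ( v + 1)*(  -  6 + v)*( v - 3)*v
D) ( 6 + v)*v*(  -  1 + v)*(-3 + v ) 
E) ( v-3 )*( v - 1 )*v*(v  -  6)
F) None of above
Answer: E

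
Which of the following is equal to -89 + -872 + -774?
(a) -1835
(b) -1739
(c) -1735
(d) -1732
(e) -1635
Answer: c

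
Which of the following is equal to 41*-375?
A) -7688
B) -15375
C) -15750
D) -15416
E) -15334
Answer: B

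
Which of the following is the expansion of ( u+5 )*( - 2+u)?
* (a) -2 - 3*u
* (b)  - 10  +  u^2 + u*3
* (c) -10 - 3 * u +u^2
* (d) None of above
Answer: b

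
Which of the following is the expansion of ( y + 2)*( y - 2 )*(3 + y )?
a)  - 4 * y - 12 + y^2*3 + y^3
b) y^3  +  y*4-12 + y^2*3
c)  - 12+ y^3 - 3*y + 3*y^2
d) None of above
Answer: a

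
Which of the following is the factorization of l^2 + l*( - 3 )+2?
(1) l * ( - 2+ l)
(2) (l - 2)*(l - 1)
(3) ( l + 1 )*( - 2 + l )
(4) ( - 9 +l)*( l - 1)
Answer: 2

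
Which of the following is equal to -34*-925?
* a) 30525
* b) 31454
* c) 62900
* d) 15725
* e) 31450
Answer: e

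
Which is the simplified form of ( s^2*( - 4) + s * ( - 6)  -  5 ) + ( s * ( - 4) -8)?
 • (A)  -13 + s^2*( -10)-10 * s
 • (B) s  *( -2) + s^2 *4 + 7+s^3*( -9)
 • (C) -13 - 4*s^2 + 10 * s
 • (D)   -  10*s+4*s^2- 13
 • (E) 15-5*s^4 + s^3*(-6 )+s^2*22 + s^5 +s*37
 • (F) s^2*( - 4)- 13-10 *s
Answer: F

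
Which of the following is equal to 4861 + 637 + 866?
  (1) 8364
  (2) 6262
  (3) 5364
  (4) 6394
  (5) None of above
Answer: 5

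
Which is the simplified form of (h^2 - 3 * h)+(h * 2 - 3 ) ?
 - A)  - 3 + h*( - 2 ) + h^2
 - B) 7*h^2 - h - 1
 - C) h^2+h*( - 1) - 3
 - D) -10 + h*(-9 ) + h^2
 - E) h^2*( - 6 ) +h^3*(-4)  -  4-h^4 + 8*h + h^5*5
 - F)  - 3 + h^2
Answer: C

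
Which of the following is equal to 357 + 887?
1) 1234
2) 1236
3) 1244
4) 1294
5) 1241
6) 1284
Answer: 3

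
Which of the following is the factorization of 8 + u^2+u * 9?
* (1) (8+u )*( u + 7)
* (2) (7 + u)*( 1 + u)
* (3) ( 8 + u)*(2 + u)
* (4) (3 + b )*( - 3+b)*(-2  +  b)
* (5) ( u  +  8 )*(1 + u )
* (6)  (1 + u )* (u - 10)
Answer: 5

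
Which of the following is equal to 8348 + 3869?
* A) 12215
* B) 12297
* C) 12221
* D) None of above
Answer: D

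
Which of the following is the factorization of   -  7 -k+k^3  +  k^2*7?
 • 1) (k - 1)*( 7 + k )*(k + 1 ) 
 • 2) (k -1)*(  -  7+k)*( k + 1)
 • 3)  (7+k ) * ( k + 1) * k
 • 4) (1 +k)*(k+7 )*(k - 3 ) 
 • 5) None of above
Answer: 1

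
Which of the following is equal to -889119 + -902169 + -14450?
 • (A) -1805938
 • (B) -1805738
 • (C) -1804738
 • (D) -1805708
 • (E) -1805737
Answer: B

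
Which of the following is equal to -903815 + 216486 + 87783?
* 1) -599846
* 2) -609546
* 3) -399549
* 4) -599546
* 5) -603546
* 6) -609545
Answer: 4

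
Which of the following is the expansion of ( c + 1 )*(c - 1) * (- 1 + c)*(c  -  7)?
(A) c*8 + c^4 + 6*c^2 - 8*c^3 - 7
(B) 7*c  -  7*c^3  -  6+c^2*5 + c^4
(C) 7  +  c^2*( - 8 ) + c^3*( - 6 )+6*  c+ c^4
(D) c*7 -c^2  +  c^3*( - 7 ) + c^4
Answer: A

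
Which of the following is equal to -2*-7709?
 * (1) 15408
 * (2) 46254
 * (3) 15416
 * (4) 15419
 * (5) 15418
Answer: 5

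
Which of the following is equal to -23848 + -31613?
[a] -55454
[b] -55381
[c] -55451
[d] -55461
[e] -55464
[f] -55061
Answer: d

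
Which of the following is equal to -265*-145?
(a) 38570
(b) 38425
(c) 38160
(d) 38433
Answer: b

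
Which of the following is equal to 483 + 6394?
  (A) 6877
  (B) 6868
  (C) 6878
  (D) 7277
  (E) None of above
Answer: A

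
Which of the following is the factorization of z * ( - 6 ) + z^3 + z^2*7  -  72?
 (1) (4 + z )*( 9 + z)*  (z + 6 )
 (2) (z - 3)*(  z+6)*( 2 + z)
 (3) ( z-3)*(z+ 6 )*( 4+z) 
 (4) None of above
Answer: 3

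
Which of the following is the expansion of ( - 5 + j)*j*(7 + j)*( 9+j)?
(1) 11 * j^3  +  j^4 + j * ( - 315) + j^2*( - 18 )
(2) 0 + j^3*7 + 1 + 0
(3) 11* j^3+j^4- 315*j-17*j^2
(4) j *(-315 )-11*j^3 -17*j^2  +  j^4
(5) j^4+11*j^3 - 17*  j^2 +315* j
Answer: 3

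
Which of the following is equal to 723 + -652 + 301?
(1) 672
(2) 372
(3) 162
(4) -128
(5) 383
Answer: 2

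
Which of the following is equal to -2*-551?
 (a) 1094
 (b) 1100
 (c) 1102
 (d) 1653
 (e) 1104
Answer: c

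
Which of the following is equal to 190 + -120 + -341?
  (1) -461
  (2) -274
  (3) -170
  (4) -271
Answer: 4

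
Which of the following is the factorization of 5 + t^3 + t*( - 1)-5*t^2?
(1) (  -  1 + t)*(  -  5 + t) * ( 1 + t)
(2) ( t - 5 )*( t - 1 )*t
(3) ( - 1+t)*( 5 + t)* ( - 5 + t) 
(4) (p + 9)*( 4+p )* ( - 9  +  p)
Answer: 1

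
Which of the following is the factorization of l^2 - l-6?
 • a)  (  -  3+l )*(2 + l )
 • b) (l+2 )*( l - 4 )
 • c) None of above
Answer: a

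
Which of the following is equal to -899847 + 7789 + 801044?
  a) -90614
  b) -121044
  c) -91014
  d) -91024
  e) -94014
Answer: c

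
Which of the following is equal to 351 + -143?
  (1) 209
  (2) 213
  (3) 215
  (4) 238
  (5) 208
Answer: 5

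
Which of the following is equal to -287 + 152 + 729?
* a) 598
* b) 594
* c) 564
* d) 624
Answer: b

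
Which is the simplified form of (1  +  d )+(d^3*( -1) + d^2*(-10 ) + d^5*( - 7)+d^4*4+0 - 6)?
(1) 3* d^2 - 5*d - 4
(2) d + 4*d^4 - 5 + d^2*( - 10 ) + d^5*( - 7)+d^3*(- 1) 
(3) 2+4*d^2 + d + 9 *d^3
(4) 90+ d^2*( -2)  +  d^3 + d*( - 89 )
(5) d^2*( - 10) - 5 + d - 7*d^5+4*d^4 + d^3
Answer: 2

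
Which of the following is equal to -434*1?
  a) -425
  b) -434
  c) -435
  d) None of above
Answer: b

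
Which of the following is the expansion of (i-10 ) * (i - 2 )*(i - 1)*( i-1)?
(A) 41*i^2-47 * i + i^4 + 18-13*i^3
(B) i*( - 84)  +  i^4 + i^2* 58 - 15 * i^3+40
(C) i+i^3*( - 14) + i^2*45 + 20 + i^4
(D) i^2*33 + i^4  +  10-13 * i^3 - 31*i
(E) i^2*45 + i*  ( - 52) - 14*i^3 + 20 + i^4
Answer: E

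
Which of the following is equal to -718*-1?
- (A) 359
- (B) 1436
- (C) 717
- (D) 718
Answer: D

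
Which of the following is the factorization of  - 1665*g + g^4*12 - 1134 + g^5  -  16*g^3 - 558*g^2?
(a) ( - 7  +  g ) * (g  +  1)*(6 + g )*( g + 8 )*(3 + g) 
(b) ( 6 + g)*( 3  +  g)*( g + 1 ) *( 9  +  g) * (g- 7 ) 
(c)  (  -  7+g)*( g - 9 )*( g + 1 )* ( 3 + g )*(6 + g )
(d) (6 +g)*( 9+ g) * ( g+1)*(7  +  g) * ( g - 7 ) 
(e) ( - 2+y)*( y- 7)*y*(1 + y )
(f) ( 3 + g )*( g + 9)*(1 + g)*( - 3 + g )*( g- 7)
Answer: b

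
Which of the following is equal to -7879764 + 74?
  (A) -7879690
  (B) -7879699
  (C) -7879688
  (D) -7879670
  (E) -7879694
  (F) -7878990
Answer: A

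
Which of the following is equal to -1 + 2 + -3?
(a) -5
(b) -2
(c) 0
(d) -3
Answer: b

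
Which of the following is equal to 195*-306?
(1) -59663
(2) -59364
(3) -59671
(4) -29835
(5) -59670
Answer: 5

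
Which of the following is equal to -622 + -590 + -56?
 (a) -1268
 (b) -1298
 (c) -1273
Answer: a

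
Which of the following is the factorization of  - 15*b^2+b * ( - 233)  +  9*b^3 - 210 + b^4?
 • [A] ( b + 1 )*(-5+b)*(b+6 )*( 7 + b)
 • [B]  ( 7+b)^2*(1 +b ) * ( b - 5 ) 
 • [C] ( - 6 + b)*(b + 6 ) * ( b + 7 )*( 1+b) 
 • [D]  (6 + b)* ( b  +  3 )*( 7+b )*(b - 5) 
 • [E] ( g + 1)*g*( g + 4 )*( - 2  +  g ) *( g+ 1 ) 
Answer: A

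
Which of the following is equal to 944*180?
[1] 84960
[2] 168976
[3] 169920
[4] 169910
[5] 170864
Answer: 3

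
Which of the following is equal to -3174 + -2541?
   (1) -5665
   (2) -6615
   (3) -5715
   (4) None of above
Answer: 3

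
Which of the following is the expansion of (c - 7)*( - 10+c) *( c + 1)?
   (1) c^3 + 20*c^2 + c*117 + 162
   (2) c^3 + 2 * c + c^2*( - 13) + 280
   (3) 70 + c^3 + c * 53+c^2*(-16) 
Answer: 3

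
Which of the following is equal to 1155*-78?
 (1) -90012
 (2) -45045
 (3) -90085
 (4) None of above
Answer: 4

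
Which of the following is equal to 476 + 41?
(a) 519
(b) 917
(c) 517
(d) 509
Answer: c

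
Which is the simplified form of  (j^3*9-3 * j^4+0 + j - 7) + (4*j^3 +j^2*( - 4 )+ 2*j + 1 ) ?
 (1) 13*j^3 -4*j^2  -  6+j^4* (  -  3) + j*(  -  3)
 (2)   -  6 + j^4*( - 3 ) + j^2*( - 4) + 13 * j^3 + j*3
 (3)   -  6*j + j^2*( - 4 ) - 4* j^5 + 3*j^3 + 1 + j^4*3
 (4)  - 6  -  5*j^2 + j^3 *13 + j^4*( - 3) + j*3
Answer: 2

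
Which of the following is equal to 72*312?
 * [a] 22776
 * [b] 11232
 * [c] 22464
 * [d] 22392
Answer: c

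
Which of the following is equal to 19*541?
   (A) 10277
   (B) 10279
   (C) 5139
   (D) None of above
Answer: B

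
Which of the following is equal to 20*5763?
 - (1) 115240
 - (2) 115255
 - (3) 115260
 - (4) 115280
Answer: 3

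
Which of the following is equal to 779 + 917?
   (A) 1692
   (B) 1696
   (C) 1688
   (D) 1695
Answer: B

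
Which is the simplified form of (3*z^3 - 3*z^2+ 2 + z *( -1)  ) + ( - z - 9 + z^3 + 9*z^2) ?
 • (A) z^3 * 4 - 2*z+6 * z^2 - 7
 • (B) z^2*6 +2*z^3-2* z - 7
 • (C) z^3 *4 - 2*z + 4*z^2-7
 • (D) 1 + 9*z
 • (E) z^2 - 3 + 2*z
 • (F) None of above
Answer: A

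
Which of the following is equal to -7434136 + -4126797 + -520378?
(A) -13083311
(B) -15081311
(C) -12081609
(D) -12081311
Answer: D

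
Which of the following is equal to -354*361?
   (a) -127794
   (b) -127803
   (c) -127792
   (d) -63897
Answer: a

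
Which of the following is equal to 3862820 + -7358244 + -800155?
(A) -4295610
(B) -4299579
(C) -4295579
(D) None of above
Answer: C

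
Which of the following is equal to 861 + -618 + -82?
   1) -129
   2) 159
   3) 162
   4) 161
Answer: 4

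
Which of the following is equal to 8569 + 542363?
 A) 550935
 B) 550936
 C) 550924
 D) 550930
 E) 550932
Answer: E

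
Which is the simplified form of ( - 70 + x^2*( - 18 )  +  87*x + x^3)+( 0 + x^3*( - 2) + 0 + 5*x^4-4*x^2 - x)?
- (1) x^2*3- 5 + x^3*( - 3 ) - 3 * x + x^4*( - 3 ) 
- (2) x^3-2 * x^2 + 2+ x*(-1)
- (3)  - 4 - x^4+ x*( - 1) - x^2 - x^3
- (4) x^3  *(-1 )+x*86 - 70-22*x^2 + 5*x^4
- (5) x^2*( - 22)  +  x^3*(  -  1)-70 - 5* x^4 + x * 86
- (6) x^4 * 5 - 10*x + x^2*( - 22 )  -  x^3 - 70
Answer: 4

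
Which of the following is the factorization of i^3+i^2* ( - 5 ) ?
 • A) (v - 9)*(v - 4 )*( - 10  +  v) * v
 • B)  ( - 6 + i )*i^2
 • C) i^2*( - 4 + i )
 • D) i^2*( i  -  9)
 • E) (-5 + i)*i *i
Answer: E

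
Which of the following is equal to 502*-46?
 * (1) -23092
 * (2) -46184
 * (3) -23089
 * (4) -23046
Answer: 1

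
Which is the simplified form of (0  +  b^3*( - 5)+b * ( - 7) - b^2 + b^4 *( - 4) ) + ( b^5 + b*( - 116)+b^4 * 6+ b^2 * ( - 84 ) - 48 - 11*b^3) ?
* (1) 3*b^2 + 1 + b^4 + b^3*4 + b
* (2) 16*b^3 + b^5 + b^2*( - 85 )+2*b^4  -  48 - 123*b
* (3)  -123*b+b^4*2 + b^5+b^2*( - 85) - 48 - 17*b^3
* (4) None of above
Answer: 4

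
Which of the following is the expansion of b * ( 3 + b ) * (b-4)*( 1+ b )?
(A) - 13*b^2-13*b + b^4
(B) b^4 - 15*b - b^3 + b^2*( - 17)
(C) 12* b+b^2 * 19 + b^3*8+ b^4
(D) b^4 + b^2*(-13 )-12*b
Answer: D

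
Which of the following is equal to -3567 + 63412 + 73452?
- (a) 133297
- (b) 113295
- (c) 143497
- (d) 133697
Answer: a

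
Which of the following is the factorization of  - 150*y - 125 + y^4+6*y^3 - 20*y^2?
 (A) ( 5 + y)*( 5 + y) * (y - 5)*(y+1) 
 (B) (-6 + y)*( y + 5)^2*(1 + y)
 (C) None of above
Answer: A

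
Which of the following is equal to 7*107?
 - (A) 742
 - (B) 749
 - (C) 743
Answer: B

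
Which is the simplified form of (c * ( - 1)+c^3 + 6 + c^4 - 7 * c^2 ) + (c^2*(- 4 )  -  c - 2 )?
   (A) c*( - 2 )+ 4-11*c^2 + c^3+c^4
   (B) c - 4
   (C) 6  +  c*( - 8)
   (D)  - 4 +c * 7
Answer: A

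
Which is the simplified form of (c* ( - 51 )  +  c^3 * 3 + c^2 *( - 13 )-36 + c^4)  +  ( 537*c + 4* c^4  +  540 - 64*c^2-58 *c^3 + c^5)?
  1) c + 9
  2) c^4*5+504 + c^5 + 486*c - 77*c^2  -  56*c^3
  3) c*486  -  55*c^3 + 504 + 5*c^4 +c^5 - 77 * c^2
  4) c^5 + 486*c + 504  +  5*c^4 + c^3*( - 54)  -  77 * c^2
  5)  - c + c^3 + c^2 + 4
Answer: 3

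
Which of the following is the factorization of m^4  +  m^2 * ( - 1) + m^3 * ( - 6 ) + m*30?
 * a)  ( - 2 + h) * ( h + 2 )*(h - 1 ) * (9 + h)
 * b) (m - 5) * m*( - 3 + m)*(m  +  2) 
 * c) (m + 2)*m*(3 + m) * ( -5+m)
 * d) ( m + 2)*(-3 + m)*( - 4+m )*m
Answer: b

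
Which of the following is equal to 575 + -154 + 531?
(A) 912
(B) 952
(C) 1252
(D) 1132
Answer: B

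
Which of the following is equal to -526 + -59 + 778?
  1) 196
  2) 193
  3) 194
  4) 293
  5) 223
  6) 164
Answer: 2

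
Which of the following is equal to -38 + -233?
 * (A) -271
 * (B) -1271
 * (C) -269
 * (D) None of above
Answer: A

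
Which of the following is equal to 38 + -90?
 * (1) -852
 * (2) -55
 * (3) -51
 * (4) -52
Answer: 4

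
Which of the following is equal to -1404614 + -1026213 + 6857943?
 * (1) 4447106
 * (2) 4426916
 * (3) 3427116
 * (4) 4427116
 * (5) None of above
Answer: 4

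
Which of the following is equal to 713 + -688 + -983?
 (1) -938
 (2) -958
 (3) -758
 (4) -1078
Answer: 2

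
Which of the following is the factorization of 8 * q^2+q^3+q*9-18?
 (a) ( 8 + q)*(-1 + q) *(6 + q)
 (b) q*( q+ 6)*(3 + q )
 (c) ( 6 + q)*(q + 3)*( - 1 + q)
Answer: c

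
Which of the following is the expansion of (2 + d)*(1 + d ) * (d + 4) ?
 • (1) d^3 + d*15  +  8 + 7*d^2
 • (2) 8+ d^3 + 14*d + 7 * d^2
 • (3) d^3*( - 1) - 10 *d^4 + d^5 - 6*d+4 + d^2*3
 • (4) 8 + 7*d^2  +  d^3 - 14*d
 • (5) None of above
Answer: 2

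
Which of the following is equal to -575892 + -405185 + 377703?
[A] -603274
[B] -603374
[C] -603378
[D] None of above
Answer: B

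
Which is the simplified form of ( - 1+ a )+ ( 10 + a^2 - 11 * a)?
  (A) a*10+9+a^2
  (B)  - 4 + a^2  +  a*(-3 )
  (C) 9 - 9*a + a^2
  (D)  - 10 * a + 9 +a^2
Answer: D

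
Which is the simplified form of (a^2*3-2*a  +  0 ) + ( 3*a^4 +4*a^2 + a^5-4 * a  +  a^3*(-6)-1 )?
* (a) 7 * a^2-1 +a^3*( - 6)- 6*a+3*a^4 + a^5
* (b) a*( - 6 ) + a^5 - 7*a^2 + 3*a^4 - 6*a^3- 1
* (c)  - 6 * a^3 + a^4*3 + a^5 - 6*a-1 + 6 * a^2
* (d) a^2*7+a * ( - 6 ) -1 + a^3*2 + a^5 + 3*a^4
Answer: a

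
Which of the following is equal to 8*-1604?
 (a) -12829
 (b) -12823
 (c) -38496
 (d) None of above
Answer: d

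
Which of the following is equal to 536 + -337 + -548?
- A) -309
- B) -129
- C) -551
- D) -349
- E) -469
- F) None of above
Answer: D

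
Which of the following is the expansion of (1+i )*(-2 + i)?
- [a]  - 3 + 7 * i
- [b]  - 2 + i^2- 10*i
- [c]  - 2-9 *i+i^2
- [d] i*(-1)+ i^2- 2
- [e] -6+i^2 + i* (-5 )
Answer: d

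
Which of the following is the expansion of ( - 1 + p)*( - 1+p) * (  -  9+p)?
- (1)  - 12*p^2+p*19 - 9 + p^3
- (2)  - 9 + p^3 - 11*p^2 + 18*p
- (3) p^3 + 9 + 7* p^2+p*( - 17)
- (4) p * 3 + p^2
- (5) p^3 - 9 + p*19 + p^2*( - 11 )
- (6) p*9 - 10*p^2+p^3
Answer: 5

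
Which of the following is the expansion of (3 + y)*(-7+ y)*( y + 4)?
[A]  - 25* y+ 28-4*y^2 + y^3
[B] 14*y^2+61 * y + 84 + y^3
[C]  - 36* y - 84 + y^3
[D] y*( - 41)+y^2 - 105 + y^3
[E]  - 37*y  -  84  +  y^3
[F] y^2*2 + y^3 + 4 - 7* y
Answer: E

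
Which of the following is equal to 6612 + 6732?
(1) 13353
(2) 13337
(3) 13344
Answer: 3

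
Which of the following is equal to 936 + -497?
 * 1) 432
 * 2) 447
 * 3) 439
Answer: 3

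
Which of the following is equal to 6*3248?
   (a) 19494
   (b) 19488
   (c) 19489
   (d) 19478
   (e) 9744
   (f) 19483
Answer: b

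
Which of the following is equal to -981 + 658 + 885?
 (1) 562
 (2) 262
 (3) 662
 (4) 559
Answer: 1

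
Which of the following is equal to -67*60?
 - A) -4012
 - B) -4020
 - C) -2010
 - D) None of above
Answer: B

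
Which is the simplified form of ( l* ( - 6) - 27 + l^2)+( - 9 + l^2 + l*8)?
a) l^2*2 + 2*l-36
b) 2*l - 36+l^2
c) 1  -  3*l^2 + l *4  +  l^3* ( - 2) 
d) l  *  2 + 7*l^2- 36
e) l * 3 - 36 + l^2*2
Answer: a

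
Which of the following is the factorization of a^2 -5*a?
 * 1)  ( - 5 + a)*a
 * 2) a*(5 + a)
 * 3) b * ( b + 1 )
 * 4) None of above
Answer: 1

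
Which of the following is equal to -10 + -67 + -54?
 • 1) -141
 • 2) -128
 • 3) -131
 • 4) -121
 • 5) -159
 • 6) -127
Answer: 3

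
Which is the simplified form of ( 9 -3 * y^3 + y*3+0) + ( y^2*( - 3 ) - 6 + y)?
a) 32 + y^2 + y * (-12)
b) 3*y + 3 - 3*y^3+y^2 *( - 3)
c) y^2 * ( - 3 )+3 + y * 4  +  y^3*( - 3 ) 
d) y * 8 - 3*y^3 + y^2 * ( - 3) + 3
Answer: c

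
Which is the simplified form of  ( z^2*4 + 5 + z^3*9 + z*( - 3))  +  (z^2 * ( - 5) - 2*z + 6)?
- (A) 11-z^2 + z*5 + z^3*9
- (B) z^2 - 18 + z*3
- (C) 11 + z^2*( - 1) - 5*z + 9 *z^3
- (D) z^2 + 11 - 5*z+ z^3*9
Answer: C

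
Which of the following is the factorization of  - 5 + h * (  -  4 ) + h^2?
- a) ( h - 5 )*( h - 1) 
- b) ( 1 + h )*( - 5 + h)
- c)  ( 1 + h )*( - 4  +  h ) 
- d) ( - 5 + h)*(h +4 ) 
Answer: b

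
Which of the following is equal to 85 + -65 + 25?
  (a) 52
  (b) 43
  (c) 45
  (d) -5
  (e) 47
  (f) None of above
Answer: c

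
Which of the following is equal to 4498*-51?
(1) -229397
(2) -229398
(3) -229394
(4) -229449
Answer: 2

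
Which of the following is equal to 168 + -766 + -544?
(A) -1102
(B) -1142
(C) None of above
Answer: B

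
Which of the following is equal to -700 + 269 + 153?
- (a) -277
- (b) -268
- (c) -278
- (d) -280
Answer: c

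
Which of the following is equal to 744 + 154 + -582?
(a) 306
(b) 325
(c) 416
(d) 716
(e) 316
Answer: e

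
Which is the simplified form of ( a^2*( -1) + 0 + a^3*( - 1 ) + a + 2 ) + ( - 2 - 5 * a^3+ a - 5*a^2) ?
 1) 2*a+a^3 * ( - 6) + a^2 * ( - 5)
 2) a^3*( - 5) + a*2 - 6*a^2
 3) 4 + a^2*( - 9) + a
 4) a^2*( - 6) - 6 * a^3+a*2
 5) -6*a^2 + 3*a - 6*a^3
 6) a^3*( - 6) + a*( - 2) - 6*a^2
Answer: 4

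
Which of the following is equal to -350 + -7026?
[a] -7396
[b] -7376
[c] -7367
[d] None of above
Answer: b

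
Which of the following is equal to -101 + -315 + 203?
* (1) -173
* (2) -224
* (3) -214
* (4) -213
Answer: 4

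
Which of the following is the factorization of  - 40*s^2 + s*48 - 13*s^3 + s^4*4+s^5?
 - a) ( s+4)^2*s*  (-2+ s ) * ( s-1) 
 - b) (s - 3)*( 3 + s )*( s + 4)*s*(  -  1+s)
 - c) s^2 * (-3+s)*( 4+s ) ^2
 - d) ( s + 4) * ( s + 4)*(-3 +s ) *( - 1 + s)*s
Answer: d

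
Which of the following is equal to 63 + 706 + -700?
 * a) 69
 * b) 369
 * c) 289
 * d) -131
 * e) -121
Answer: a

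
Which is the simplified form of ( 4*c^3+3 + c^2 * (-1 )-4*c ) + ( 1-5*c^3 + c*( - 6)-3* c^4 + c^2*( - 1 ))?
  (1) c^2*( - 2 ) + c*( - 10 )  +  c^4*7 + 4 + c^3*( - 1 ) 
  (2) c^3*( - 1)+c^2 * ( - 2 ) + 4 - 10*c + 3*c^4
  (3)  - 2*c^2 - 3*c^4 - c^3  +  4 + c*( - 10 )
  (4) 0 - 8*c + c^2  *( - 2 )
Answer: 3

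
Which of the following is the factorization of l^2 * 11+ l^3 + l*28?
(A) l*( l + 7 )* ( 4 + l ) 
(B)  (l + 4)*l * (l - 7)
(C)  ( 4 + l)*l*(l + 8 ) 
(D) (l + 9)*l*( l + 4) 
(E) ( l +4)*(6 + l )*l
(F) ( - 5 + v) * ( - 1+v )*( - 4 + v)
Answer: A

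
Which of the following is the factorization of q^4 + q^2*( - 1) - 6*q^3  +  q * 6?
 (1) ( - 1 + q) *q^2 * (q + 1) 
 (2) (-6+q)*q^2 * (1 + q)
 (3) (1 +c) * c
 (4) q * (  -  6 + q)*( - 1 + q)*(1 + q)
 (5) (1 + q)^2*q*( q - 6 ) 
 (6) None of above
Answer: 4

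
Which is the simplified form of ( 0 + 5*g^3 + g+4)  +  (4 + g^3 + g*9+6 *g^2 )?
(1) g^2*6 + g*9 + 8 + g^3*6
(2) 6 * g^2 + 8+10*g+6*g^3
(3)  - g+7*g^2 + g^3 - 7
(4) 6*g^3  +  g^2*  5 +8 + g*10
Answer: 2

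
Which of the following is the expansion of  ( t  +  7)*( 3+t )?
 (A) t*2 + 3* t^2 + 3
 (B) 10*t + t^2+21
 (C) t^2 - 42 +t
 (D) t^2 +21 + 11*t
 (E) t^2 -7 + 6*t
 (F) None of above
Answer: B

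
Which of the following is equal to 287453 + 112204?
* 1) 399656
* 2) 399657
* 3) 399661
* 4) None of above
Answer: 2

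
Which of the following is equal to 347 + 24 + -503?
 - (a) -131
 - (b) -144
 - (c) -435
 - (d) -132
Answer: d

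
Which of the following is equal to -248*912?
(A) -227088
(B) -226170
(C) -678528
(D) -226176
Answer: D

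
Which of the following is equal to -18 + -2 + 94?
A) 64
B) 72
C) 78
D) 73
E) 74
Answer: E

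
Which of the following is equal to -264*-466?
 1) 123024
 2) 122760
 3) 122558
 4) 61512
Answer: 1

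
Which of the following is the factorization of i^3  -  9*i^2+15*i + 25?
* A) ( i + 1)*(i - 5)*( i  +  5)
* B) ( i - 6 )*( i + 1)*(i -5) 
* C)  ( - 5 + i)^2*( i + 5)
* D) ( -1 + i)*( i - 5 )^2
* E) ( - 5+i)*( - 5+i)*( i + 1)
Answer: E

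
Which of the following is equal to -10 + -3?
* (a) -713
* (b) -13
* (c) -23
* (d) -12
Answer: b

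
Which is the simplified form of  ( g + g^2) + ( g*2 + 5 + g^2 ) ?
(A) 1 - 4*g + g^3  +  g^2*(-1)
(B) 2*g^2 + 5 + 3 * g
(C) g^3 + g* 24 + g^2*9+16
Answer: B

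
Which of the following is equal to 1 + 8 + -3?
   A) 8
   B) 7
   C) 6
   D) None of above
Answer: C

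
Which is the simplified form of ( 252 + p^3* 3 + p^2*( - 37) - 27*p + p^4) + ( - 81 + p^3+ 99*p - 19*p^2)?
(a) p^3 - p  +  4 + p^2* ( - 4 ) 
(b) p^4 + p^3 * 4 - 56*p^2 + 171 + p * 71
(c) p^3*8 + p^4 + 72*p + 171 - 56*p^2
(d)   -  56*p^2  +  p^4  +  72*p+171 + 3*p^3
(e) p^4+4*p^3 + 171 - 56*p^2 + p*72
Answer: e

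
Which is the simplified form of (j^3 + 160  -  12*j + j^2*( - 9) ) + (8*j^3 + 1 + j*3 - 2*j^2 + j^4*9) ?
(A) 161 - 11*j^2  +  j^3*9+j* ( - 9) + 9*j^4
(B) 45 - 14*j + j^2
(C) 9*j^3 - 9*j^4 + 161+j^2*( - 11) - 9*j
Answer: A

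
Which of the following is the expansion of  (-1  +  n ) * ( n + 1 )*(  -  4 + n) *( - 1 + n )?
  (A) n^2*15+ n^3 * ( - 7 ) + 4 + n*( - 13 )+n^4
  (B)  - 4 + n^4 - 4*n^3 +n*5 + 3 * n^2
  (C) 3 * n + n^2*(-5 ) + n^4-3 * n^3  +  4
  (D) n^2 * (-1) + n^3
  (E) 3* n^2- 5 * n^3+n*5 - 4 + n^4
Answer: E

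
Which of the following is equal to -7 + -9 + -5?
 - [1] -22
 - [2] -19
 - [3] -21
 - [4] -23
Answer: 3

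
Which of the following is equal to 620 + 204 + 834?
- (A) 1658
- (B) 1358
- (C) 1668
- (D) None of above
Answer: A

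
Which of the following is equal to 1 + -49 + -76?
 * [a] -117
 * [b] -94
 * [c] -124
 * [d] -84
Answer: c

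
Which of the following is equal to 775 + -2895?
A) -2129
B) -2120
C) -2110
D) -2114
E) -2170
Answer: B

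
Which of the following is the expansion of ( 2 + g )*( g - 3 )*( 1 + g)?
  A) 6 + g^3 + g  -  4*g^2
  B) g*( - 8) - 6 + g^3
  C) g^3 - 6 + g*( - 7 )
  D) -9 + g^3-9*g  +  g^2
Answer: C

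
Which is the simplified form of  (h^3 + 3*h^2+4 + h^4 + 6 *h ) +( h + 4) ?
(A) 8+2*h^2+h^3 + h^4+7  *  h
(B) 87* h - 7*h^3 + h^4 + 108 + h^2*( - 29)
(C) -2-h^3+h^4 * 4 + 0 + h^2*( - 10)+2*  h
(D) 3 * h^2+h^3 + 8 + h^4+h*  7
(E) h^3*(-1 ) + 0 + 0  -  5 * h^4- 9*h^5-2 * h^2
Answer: D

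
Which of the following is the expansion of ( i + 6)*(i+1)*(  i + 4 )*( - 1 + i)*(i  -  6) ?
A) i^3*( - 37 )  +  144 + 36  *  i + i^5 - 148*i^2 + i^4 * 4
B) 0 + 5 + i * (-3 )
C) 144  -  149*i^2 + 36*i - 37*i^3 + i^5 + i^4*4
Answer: A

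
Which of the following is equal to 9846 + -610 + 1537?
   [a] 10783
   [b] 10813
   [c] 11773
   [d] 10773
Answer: d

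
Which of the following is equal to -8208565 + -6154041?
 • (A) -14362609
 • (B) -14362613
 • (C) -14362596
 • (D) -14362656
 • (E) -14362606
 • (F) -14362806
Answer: E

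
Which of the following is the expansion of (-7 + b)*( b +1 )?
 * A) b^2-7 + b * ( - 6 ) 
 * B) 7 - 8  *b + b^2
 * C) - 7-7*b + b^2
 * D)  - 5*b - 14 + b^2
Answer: A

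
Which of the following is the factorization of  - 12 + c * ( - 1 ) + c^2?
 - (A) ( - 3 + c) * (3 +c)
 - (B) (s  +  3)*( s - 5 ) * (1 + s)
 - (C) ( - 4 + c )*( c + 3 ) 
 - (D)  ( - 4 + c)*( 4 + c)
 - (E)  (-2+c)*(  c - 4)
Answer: C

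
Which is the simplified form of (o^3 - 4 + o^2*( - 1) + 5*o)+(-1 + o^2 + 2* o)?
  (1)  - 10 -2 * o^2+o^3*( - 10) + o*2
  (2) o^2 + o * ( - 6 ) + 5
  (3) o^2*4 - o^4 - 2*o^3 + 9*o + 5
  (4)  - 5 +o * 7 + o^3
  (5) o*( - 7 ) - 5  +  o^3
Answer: 4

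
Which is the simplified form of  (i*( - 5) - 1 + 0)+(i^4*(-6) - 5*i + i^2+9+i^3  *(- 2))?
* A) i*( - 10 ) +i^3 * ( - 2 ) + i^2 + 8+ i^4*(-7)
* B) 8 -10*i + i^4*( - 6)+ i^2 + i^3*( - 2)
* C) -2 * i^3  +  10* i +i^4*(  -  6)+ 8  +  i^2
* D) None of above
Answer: B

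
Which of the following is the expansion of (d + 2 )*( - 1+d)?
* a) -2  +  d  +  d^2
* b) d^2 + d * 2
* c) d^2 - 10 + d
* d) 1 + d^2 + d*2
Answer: a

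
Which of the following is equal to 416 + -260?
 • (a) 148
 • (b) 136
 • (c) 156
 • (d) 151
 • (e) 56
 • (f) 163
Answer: c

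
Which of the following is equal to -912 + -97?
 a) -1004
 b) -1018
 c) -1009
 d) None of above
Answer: c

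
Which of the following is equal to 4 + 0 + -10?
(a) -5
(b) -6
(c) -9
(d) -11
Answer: b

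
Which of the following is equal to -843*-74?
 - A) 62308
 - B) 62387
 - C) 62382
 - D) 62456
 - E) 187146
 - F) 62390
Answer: C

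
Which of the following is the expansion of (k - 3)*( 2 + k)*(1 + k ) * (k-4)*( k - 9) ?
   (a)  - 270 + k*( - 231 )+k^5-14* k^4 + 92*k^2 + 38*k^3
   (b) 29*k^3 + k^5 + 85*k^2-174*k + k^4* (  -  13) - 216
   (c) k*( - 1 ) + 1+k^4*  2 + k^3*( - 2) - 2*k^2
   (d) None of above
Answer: b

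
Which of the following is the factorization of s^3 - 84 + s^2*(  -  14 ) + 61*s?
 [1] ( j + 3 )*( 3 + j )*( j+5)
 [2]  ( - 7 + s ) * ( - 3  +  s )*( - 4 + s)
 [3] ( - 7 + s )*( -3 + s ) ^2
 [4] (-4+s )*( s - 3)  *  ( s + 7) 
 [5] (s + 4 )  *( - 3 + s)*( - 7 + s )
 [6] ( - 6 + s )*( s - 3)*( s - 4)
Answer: 2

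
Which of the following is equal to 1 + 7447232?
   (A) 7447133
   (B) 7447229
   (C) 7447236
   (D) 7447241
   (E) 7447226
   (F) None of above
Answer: F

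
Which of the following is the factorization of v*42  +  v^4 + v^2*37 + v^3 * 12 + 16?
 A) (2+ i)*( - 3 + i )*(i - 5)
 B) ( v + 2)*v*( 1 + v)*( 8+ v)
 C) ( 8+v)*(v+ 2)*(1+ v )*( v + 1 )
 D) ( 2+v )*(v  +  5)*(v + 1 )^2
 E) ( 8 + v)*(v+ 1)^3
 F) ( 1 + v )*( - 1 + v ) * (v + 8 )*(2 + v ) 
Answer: C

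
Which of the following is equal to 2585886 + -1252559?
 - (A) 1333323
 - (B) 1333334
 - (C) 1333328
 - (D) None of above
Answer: D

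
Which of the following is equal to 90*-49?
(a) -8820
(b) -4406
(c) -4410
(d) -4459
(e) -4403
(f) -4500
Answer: c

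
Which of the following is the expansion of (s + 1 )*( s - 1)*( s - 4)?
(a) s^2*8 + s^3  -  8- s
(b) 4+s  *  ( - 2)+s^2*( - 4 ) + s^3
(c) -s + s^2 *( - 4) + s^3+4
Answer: c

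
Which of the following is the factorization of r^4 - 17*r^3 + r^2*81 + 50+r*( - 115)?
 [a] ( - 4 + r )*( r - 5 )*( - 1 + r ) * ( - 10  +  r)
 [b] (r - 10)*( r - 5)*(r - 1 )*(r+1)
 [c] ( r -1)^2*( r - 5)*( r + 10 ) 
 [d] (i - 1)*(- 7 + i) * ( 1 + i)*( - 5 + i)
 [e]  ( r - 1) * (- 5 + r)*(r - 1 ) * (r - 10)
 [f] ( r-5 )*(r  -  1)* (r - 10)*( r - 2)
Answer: e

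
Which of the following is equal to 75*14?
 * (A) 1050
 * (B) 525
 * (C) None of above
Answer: A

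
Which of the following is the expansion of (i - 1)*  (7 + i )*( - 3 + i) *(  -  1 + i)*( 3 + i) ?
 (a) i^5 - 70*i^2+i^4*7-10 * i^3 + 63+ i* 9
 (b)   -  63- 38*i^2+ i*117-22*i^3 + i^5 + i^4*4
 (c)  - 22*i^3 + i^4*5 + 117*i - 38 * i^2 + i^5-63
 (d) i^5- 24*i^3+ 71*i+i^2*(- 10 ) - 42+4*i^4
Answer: c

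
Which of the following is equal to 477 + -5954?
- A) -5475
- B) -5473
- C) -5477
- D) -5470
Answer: C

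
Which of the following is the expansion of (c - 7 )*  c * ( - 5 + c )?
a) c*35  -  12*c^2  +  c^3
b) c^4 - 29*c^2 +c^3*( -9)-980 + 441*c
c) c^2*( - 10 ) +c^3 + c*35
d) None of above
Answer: a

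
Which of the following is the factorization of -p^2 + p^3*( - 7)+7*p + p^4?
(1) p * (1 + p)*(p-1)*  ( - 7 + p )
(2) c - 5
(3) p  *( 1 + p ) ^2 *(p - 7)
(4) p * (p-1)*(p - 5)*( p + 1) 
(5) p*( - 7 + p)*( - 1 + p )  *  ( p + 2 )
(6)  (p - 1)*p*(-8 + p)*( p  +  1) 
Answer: 1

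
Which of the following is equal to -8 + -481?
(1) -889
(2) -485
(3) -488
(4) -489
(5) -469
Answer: 4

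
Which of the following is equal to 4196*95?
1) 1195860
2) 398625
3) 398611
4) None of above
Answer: 4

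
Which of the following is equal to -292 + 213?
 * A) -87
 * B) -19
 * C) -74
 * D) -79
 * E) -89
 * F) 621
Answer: D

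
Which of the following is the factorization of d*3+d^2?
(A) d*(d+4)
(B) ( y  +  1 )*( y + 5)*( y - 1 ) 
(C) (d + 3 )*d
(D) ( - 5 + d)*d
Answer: C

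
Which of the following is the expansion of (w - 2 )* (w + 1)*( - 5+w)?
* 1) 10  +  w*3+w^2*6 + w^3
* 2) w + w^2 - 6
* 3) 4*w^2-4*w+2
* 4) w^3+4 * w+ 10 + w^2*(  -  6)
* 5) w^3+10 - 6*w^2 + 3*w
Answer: 5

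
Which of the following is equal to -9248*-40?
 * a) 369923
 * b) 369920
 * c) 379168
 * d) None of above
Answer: b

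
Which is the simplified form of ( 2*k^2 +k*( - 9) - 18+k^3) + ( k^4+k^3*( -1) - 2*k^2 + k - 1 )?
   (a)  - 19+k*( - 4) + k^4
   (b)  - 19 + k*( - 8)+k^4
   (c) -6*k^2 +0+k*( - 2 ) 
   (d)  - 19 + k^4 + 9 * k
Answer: b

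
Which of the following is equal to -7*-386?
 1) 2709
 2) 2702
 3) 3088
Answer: 2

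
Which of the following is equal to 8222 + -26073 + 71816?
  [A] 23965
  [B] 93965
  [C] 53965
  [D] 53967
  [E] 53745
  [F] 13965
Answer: C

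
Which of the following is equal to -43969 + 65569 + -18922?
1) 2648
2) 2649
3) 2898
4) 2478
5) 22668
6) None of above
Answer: 6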